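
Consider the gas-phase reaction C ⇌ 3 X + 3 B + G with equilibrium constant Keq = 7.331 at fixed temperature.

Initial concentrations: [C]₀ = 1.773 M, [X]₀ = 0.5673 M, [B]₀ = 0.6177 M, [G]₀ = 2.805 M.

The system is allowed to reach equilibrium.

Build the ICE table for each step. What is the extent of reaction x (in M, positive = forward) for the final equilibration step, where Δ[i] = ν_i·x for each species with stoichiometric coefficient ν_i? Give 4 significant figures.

Q₀ = 0.06808 vs Keq = 7.331 ⇒ Q<K, forward
Step 1:
                  C         X         B         G
  init        1.773    0.5673    0.6177     2.805
  Δ         -0.2184    0.6553    0.6553    0.2184
  eq          1.555     1.223     1.273     3.023
  solve Keq expr → x = 0.2184; check Q = 7.331

x = 0.2184 M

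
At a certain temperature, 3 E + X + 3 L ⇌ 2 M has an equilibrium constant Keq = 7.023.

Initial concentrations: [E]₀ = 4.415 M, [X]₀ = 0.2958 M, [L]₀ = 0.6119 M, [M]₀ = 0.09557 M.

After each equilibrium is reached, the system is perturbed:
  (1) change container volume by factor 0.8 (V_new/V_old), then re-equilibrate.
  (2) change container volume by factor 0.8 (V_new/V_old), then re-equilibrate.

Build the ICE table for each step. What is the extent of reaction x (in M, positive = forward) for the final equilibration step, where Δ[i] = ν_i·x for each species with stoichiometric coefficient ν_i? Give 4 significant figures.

Q₀ = 0.001566 vs Keq = 7.023 ⇒ Q<K, forward
Step 1:
                  E         X         L         M
  Initial     4.415    0.2958    0.6119   0.09557
  Change    -0.4709    -0.157   -0.4709    0.3139
  Equil       3.944    0.1388     0.141    0.4095
  solve Keq expr → x = 0.157; check Q = 7.023
Then change container volume by factor 0.8 (V_new/V_old).
Step 2:
                  E         X         L         M
  Initial      4.93    0.1735    0.1762    0.5119
  Change   -0.04498  -0.01499  -0.04498   0.02999
  Equil       4.885    0.1585    0.1313    0.5419
  solve Keq expr → x = 0.01499; check Q = 7.023
Then change container volume by factor 0.8 (V_new/V_old).
Step 3:
                  E         X         L         M
  Initial     6.106    0.1982    0.1641    0.6773
  Change   -0.04386  -0.01462  -0.04386   0.02924
  Equil       6.063    0.1836    0.1202    0.7066
  solve Keq expr → x = 0.01462; check Q = 7.023

x = 0.01462 M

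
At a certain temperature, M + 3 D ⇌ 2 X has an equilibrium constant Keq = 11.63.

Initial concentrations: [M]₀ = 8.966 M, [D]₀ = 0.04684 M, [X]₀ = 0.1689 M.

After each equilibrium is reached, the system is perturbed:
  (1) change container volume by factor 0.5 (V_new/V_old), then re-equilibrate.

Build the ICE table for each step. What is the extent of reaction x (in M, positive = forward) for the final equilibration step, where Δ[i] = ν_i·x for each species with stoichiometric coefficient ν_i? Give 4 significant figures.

x = 0.01385 M

Q₀ = 30.96 vs Keq = 11.63 ⇒ Q>K, reverse
Step 1:
                    M           D           X
  init          8.966     0.04684      0.1689
  Δ          0.005135     0.01541    -0.01027
  eq            8.971     0.06225      0.1586
  solve Keq expr → x = -0.005135; check Q = 11.63
Then change container volume by factor 0.5 (V_new/V_old).
Step 2:
                    M           D           X
  init          17.94      0.1245      0.3173
  Δ          -0.01385    -0.04155      0.0277
  eq            17.93     0.08295       0.345
  solve Keq expr → x = 0.01385; check Q = 11.63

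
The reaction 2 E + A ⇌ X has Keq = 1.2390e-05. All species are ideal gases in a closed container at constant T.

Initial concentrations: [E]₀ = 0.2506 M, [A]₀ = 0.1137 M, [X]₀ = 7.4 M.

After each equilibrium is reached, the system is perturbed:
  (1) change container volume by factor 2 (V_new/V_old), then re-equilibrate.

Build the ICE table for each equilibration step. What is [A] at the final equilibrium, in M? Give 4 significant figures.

[A]_eq = 3.754 M

Q₀ = 1036 vs Keq = 1.2390e-05 ⇒ Q>K, reverse
Step 1:
                  E         A         X
  I          0.2506    0.1137       7.4
  C           14.76     7.379    -7.379
  E           15.01     7.493   0.02091
  solve Keq expr → x = -7.379; check Q = 1.2390e-05
Then change container volume by factor 2 (V_new/V_old).
Step 2:
                  E         A         X
  I           7.504     3.746   0.01046
  C         0.01565  0.007826 -0.007826
  E            7.52     3.754   0.00263
  solve Keq expr → x = -0.007826; check Q = 1.2390e-05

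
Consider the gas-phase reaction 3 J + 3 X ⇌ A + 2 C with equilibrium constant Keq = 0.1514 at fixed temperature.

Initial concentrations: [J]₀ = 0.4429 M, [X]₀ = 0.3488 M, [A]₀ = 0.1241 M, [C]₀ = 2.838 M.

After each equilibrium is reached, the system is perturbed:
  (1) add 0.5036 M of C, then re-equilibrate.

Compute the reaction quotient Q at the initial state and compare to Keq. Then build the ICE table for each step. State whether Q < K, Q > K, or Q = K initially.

Q₀ = 271.1; Q > K (proceeds reverse)

Q₀ = 271.1 vs Keq = 0.1514 ⇒ Q>K, reverse
Step 1:
                  J         X         A         C
  init       0.4429    0.3488    0.1241     2.838
  Δ          0.3599    0.3599     -0.12   -0.2399
  eq         0.8028    0.7087  0.004131     2.598
  solve Keq expr → x = -0.12; check Q = 0.1514
Then add 0.5036 M of C.
Step 2:
                  J         X         A         C
  init       0.8028    0.7087  0.004131     3.102
  Δ        0.003443  0.003443 -0.001148 -0.002295
  eq         0.8062    0.7121  0.002983     3.099
  solve Keq expr → x = -0.001148; check Q = 0.1514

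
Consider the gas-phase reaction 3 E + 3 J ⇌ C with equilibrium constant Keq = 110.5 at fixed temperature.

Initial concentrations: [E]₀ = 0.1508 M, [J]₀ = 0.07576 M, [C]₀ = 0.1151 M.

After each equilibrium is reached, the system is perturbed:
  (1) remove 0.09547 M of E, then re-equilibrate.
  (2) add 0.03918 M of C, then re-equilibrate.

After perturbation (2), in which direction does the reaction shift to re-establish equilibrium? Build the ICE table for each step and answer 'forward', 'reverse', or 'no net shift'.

Q₀ = 7.7188e+04 vs Keq = 110.5 ⇒ Q>K, reverse
Step 1:
                  E         J         C
  I          0.1508   0.07576    0.1151
  C          0.1728    0.1728   -0.0576
  E          0.3236    0.2486    0.0575
  solve Keq expr → x = -0.0576; check Q = 110.5
Then remove 0.09547 M of E.
Step 2:
                  E         J         C
  I          0.2281    0.2486    0.0575
  C         0.03495   0.03495  -0.01165
  E          0.2631    0.2835   0.04585
  solve Keq expr → x = -0.01165; check Q = 110.5
Then add 0.03918 M of C.
Step 3:
                  E         J         C
  I          0.2631    0.2835   0.08503
  C         0.02454   0.02454 -0.008179
  E          0.2876     0.308   0.07685
  solve Keq expr → x = -0.008179; check Q = 110.5

Direction: reverse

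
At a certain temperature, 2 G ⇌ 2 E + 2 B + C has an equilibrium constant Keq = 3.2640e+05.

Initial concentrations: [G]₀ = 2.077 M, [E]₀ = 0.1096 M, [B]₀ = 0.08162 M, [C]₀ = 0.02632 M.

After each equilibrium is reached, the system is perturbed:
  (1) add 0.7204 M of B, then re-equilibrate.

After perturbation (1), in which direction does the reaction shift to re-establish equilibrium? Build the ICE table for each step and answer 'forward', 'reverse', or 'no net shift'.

Q₀ = 4.8823e-07 vs Keq = 3.2640e+05 ⇒ Q<K, forward
Step 1:
                    G           E           B           C
  I             2.077      0.1096     0.08162     0.02632
  C            -2.069       2.069       2.069       1.034
  E          0.008442       2.178        2.15       1.061
  solve Keq expr → x = 1.034; check Q = 3.2640e+05
Then add 0.7204 M of B.
Step 2:
                    G           E           B           C
  I          0.008442       2.178       2.871       1.061
  C          0.002796   -0.002796   -0.002796   -0.001398
  E           0.01124       2.175       2.868       1.059
  solve Keq expr → x = -0.001398; check Q = 3.2640e+05

Direction: reverse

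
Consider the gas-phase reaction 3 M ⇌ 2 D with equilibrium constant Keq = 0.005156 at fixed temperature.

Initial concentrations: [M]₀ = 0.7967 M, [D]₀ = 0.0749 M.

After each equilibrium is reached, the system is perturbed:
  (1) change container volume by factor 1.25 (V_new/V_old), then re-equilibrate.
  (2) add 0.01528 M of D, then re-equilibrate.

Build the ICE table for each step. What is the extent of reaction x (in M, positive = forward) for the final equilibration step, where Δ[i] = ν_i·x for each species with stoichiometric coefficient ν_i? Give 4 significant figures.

x = -0.006743 M

Q₀ = 0.01109 vs Keq = 0.005156 ⇒ Q>K, reverse
Step 1:
                    M           D
  Initial      0.7967      0.0749
  Change      0.03121    -0.02081
  Equil        0.8279     0.05409
  solve Keq expr → x = -0.0104; check Q = 0.005156
Then change container volume by factor 1.25 (V_new/V_old).
Step 2:
                    M           D
  Initial      0.6623     0.04327
  Change     0.006055   -0.004037
  Equil        0.6684     0.03924
  solve Keq expr → x = -0.002018; check Q = 0.005156
Then add 0.01528 M of D.
Step 3:
                    M           D
  Initial      0.6684     0.05452
  Change      0.02023    -0.01349
  Equil        0.6886     0.04103
  solve Keq expr → x = -0.006743; check Q = 0.005156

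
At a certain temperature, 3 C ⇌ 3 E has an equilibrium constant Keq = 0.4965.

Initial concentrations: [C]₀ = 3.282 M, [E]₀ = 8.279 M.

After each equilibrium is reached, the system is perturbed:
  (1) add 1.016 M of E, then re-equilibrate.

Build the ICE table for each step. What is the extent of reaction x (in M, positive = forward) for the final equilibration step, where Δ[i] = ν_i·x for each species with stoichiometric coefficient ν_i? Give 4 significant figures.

x = -0.189 M

Q₀ = 16.05 vs Keq = 0.4965 ⇒ Q>K, reverse
Step 1:
                  C         E
  init        3.282     8.279
  Δ            3.17     -3.17
  eq          6.452     5.109
  solve Keq expr → x = -1.057; check Q = 0.4965
Then add 1.016 M of E.
Step 2:
                  C         E
  init        6.452     6.125
  Δ           0.567    -0.567
  eq          7.019     5.558
  solve Keq expr → x = -0.189; check Q = 0.4965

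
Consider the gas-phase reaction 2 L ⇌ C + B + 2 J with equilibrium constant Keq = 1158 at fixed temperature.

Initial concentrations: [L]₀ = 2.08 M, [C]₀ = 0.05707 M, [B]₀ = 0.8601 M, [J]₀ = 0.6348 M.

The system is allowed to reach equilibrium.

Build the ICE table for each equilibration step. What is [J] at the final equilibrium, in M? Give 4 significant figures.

Q₀ = 0.004572 vs Keq = 1158 ⇒ Q<K, forward
Step 1:
                  L         C         B         J
  Initial      2.08   0.05707    0.8601    0.6348
  Change     -1.974    0.9868    0.9868     1.974
  Equil      0.1064     1.044     1.847     2.608
  solve Keq expr → x = 0.9868; check Q = 1158

[J]_eq = 2.608 M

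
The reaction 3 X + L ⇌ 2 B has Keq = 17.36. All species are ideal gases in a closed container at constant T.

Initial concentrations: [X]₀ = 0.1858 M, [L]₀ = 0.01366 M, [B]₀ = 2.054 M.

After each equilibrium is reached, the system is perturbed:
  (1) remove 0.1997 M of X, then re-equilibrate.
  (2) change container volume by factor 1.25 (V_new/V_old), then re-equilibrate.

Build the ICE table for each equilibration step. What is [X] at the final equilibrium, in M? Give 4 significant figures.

Q₀ = 4.8152e+04 vs Keq = 17.36 ⇒ Q>K, reverse
Step 1:
                  X         L         B
  I          0.1858   0.01366     2.054
  C          0.6703    0.2234   -0.4469
  E          0.8561    0.2371     1.607
  solve Keq expr → x = -0.2234; check Q = 17.36
Then remove 0.1997 M of X.
Step 2:
                  X         L         B
  I          0.6564    0.2371     1.607
  C          0.1259   0.04198  -0.08396
  E          0.7824    0.2791     1.523
  solve Keq expr → x = -0.04198; check Q = 17.36
Then change container volume by factor 1.25 (V_new/V_old).
Step 3:
                  X         L         B
  I          0.6259    0.2233     1.219
  C         0.06278   0.02093  -0.04186
  E          0.6887    0.2442     1.177
  solve Keq expr → x = -0.02093; check Q = 17.36

[X]_eq = 0.6887 M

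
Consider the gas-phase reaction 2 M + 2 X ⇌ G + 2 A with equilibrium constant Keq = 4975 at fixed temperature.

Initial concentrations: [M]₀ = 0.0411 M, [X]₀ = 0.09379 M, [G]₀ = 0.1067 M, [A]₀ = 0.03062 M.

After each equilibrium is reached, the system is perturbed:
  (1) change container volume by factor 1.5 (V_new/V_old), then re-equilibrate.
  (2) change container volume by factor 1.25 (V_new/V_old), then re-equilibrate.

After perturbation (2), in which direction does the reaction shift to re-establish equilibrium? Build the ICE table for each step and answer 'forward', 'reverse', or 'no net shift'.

Q₀ = 6.733 vs Keq = 4975 ⇒ Q<K, forward
Step 1:
                  M         X         G         A
  init       0.0411   0.09379    0.1067   0.03062
  Δ        -0.03544  -0.03544   0.01772   0.03544
  eq       0.005661   0.05835    0.1244   0.06606
  solve Keq expr → x = 0.01772; check Q = 4975
Then change container volume by factor 1.5 (V_new/V_old).
Step 2:
                  M         X         G         A
  init     0.003774    0.0389   0.08295   0.04404
  Δ       6.8774e-04 6.8774e-04 -3.4387e-04 -6.8774e-04
  eq       0.004462   0.03959    0.0826   0.04335
  solve Keq expr → x = -3.4387e-04; check Q = 4975
Then change container volume by factor 1.25 (V_new/V_old).
Step 3:
                  M         X         G         A
  init      0.00357   0.03167   0.06608   0.03468
  Δ       3.3616e-04 3.3616e-04 -1.6808e-04 -3.3616e-04
  eq       0.003906   0.03201   0.06591   0.03434
  solve Keq expr → x = -1.6808e-04; check Q = 4975

Direction: reverse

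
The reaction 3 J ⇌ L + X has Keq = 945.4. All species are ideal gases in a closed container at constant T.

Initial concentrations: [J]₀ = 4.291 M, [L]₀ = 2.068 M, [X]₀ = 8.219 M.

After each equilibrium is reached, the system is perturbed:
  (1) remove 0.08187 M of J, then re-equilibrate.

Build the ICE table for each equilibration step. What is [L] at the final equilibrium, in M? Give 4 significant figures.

[L]_eq = 3.363 M

Q₀ = 0.2151 vs Keq = 945.4 ⇒ Q<K, forward
Step 1:
                   J          L          X
  I            4.291      2.068      8.219
  C           -3.966      1.322      1.322
  E           0.3246       3.39      9.541
  solve Keq expr → x = 1.322; check Q = 945.4
Then remove 0.08187 M of J.
Step 2:
                   J          L          X
  I           0.2428       3.39      9.541
  C           0.0807    -0.0269    -0.0269
  E           0.3235      3.363      9.514
  solve Keq expr → x = -0.0269; check Q = 945.4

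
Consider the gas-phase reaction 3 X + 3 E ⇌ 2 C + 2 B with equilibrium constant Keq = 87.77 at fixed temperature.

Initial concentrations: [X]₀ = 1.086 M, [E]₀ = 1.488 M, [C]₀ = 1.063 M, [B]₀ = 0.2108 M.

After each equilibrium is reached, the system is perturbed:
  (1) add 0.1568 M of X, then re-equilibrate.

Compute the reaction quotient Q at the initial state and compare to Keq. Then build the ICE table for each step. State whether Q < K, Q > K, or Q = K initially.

Q₀ = 0.0119; Q < K (proceeds forward)

Q₀ = 0.0119 vs Keq = 87.77 ⇒ Q<K, forward
Step 1:
                  X         E         C         B
  init        1.086     1.488     1.063    0.2108
  Δ         -0.7551   -0.7551    0.5034    0.5034
  eq         0.3309    0.7329     1.566    0.7142
  solve Keq expr → x = 0.2517; check Q = 87.77
Then add 0.1568 M of X.
Step 2:
                  X         E         C         B
  init       0.4877    0.7329     1.566    0.7142
  Δ         -0.0847   -0.0847   0.05646   0.05646
  eq          0.403    0.6482     1.623    0.7707
  solve Keq expr → x = 0.02823; check Q = 87.77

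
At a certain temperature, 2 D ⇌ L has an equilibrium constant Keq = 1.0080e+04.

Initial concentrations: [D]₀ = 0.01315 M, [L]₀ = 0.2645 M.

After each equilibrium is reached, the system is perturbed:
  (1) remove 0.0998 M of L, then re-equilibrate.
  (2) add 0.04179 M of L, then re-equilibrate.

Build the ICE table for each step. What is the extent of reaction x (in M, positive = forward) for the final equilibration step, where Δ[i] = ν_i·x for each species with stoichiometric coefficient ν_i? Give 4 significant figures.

x = -2.3773e-04 M

Q₀ = 1530 vs Keq = 1.0080e+04 ⇒ Q<K, forward
Step 1:
                  D         L
  Initial   0.01315    0.2645
  Change  -0.007989  0.003994
  Equil    0.005161    0.2685
  solve Keq expr → x = 0.003994; check Q = 1.0080e+04
Then remove 0.0998 M of L.
Step 2:
                  D         L
  Initial  0.005161    0.1687
  Change  -0.001064 5.3184e-04
  Equil    0.004097    0.1692
  solve Keq expr → x = 5.3184e-04; check Q = 1.0080e+04
Then add 0.04179 M of L.
Step 3:
                  D         L
  Initial  0.004097     0.211
  Change  4.7545e-04 -2.3773e-04
  Equil    0.004573    0.2108
  solve Keq expr → x = -2.3773e-04; check Q = 1.0080e+04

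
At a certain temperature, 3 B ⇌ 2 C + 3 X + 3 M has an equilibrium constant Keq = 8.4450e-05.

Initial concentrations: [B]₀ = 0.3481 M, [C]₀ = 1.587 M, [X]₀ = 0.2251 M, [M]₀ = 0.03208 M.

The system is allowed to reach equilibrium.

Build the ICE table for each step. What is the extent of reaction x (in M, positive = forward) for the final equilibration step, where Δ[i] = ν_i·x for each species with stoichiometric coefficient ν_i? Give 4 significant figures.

x = 0.004368 M

Q₀ = 2.2484e-05 vs Keq = 8.4450e-05 ⇒ Q<K, forward
Step 1:
                  B         C         X         M
  init       0.3481     1.587    0.2251   0.03208
  Δ         -0.0131  0.008736    0.0131    0.0131
  eq          0.335     1.596    0.2382   0.04518
  solve Keq expr → x = 0.004368; check Q = 8.4450e-05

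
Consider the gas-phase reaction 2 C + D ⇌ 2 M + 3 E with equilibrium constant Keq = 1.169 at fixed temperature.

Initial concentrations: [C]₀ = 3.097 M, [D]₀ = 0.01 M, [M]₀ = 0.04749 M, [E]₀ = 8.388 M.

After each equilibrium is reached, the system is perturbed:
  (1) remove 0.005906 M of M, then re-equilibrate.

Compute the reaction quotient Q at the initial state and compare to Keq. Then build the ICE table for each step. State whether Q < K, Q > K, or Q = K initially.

Q₀ = 13.88; Q > K (proceeds reverse)

Q₀ = 13.88 vs Keq = 1.169 ⇒ Q>K, reverse
Step 1:
                   C          D          M          E
  init         3.097       0.01    0.04749      8.388
  Δ          0.02621    0.01311   -0.02621   -0.03932
  eq           3.123    0.02311    0.02128      8.349
  solve Keq expr → x = -0.01311; check Q = 1.169
Then remove 0.005906 M of M.
Step 2:
                   C          D          M          E
  init         3.123    0.02311    0.01537      8.349
  Δ        -0.004731  -0.002366   0.004731   0.007097
  eq           3.118    0.02074     0.0201      8.356
  solve Keq expr → x = 0.002366; check Q = 1.169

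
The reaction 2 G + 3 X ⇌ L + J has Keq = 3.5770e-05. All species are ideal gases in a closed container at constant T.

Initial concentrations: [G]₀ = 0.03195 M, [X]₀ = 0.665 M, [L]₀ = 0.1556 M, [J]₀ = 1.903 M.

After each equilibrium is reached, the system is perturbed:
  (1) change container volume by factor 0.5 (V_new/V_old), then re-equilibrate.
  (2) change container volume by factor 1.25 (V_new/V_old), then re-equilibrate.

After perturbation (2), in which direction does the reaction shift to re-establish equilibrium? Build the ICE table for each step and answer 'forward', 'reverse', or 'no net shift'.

Q₀ = 986.4 vs Keq = 3.5770e-05 ⇒ Q>K, reverse
Step 1:
                    G           X           L           J
  init        0.03195       0.665      0.1556       1.903
  Δ            0.3112      0.4668     -0.1556     -0.1556
  eq           0.3431       1.132  3.4944e-06       1.747
  solve Keq expr → x = -0.1556; check Q = 3.5770e-05
Then change container volume by factor 0.5 (V_new/V_old).
Step 2:
                    G           X           L           J
  init         0.6863       2.264  6.9888e-06       3.495
  Δ       -9.7788e-05 -1.4668e-04  4.8894e-05  4.8894e-05
  eq           0.6862       2.263  5.5883e-05       3.495
  solve Keq expr → x = 4.8894e-05; check Q = 3.5770e-05
Then change container volume by factor 1.25 (V_new/V_old).
Step 3:
                    G           X           L           J
  init          0.549       1.811  4.4706e-05       2.796
  Δ        4.3621e-05  6.5431e-05 -2.1810e-05 -2.1810e-05
  eq            0.549       1.811  2.2896e-05       2.796
  solve Keq expr → x = -2.1810e-05; check Q = 3.5770e-05

Direction: reverse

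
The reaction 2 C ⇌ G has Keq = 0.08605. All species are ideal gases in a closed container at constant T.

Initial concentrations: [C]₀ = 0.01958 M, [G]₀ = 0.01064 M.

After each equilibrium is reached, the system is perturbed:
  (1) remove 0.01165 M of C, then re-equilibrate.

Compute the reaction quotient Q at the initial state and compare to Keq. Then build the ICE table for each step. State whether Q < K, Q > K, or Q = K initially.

Q₀ = 27.75 vs Keq = 0.08605 ⇒ Q>K, reverse
Step 1:
                    C           G
  Initial     0.01958     0.01064
  Change        0.021     -0.0105
  Equil       0.04058  1.4168e-04
  solve Keq expr → x = -0.0105; check Q = 0.08605
Then remove 0.01165 M of C.
Step 2:
                    C           G
  Initial     0.02893  1.4168e-04
  Change   1.3797e-04 -6.8987e-05
  Equil       0.02906  7.2691e-05
  solve Keq expr → x = -6.8987e-05; check Q = 0.08605

Q₀ = 27.75; Q > K (proceeds reverse)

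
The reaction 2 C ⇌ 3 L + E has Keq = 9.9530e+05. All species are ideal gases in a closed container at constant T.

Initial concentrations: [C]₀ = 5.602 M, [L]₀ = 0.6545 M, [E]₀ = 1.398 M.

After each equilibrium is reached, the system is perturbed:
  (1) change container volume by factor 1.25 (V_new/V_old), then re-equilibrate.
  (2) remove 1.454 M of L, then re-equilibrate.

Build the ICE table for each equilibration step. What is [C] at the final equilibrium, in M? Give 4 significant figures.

[C]_eq = 0.02531 M

Q₀ = 0.01249 vs Keq = 9.9530e+05 ⇒ Q<K, forward
Step 1:
                    C           L           E
  I             5.602      0.6545       1.398
  C            -5.547        8.32       2.773
  E           0.05504       8.975       4.171
  solve Keq expr → x = 2.773; check Q = 9.9530e+05
Then change container volume by factor 1.25 (V_new/V_old).
Step 2:
                    C           L           E
  I           0.04404        7.18       3.337
  C         -0.008688     0.01303    0.004344
  E           0.03535       7.193       3.342
  solve Keq expr → x = 0.004344; check Q = 9.9530e+05
Then remove 1.454 M of L.
Step 3:
                    C           L           E
  I           0.03535       5.739       3.342
  C          -0.01004     0.01506    0.005019
  E           0.02531       5.754       3.347
  solve Keq expr → x = 0.005019; check Q = 9.9530e+05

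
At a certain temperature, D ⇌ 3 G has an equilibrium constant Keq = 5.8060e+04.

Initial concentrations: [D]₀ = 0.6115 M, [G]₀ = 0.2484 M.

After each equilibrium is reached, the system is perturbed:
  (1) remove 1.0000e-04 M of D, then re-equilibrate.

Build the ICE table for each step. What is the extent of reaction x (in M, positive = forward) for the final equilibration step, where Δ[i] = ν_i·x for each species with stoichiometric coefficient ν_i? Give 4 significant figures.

x = -9.9933e-05 M

Q₀ = 0.02506 vs Keq = 5.8060e+04 ⇒ Q<K, forward
Step 1:
                    D           G
  Initial      0.6115      0.2484
  Change      -0.6113       1.834
  Equil    1.5554e-04       2.082
  solve Keq expr → x = 0.6113; check Q = 5.8060e+04
Then remove 1.0000e-04 M of D.
Step 2:
                    D           G
  Initial  5.5538e-05       2.082
  Change   9.9933e-05 -2.9980e-04
  Equil    1.5547e-04       2.082
  solve Keq expr → x = -9.9933e-05; check Q = 5.8060e+04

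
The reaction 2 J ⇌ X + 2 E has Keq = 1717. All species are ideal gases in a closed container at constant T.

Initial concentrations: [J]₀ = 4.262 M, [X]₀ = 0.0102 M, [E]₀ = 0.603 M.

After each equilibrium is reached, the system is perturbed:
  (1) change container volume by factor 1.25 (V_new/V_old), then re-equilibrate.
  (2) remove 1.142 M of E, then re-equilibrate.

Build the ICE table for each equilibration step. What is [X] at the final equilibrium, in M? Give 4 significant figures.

[X]_eq = 1.671 M

Q₀ = 2.0418e-04 vs Keq = 1717 ⇒ Q<K, forward
Step 1:
                   J          X          E
  I            4.262     0.0102      0.603
  C           -4.099       2.05      4.099
  E           0.1629       2.06      4.702
  solve Keq expr → x = 2.05; check Q = 1717
Then change container volume by factor 1.25 (V_new/V_old).
Step 2:
                   J          X          E
  I           0.1303      1.648      3.762
  C         -0.01312   0.006558    0.01312
  E           0.1172      1.654      3.775
  solve Keq expr → x = 0.006558; check Q = 1717
Then remove 1.142 M of E.
Step 3:
                   J          X          E
  I           0.1172      1.654      2.633
  C         -0.03397    0.01699    0.03397
  E           0.0832      1.671      2.667
  solve Keq expr → x = 0.01699; check Q = 1717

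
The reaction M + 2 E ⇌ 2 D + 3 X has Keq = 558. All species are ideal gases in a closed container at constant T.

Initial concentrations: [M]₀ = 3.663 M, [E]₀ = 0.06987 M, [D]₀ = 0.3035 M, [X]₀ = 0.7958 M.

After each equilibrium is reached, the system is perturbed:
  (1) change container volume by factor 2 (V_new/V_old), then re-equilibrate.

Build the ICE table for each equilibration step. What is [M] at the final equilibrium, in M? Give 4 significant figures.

Q₀ = 2.596 vs Keq = 558 ⇒ Q<K, forward
Step 1:
                    M           E           D           X
  init          3.663     0.06987      0.3035      0.7958
  Δ          -0.03151    -0.06303     0.06303     0.09454
  eq            3.631     0.00684      0.3665      0.8903
  solve Keq expr → x = 0.03151; check Q = 558
Then change container volume by factor 2 (V_new/V_old).
Step 2:
                    M           E           D           X
  init          1.816     0.00342      0.1833      0.4452
  Δ       -8.3969e-04   -0.001679    0.001679    0.002519
  eq            1.815    0.001741      0.1849      0.4477
  solve Keq expr → x = 8.3969e-04; check Q = 558

[M]_eq = 1.815 M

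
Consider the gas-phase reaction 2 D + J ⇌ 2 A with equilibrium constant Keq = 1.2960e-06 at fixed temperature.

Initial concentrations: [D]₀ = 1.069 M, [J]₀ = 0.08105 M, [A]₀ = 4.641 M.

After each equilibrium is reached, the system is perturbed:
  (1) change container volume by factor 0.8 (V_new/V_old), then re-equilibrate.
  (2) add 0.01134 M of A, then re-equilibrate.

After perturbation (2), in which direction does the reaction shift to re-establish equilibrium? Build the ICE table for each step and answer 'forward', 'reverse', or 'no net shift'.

Direction: reverse

Q₀ = 232.5 vs Keq = 1.2960e-06 ⇒ Q>K, reverse
Step 1:
                   D          J          A
  I            1.069    0.08105      4.641
  C            4.631      2.315     -4.631
  E              5.7      2.397    0.01005
  solve Keq expr → x = -2.315; check Q = 1.2960e-06
Then change container volume by factor 0.8 (V_new/V_old).
Step 2:
                   D          J          A
  I            7.125      2.996    0.01256
  C        -0.001477 -7.3874e-04   0.001477
  E            7.123      2.995    0.01403
  solve Keq expr → x = 7.3874e-04; check Q = 1.2960e-06
Then add 0.01134 M of A.
Step 3:
                   D          J          A
  I            7.123      2.995    0.02537
  C           0.0113   0.005652    -0.0113
  E            7.135      3.001    0.01407
  solve Keq expr → x = -0.005652; check Q = 1.2960e-06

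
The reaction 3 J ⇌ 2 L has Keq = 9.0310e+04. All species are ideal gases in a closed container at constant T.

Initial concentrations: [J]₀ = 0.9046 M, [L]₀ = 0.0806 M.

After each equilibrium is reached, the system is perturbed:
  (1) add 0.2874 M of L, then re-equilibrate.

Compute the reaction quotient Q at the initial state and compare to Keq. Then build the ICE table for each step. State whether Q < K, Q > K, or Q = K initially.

Q₀ = 0.008776 vs Keq = 9.0310e+04 ⇒ Q<K, forward
Step 1:
                    J           L
  init         0.9046      0.0806
  Δ           -0.8875      0.5917
  eq           0.0171      0.6723
  solve Keq expr → x = 0.2958; check Q = 9.0310e+04
Then add 0.2874 M of L.
Step 2:
                    J           L
  init         0.0171      0.9597
  Δ          0.004535   -0.003023
  eq          0.02164      0.9566
  solve Keq expr → x = -0.001512; check Q = 9.0310e+04

Q₀ = 0.008776; Q < K (proceeds forward)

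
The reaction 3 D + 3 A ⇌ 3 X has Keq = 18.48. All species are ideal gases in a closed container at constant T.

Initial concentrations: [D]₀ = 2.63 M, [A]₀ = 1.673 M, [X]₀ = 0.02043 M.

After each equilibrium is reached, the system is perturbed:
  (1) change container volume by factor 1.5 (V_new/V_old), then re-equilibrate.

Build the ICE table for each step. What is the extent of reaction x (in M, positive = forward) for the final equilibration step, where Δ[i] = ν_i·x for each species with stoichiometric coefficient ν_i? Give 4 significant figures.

x = -0.0233 M

Q₀ = 1.0010e-07 vs Keq = 18.48 ⇒ Q<K, forward
Step 1:
                  D         A         X
  Initial      2.63     1.673   0.02043
  Change     -1.298    -1.298     1.298
  Equil       1.332    0.3746     1.319
  solve Keq expr → x = 0.4328; check Q = 18.48
Then change container volume by factor 1.5 (V_new/V_old).
Step 2:
                  D         A         X
  Initial    0.8877    0.2497    0.8792
  Change    0.06991   0.06991  -0.06991
  Equil      0.9576    0.3196    0.8093
  solve Keq expr → x = -0.0233; check Q = 18.48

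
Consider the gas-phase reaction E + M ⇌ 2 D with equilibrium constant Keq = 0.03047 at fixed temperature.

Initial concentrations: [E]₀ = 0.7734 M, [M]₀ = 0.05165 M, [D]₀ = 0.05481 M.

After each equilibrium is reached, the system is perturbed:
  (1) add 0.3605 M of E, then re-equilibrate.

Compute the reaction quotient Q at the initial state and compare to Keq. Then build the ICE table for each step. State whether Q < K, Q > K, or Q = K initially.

Q₀ = 0.0752; Q > K (proceeds reverse)

Q₀ = 0.0752 vs Keq = 0.03047 ⇒ Q>K, reverse
Step 1:
                   E          M          D
  init        0.7734    0.05165    0.05481
  Δ         0.008481   0.008481   -0.01696
  eq          0.7819    0.06013    0.03785
  solve Keq expr → x = -0.008481; check Q = 0.03047
Then add 0.3605 M of E.
Step 2:
                   E          M          D
  init         1.142    0.06013    0.03785
  Δ        -0.003285  -0.003285    0.00657
  eq           1.139    0.05685    0.04442
  solve Keq expr → x = 0.003285; check Q = 0.03047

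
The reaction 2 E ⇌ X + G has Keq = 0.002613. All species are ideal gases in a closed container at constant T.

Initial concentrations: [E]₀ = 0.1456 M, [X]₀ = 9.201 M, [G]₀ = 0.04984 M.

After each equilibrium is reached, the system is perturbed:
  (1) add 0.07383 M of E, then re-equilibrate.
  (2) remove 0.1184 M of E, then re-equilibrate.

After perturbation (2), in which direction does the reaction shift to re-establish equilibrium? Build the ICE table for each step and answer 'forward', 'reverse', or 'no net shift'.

Q₀ = 21.63 vs Keq = 0.002613 ⇒ Q>K, reverse
Step 1:
                   E          X          G
  Initial     0.1456      9.201    0.04984
  Change     0.09965   -0.04982   -0.04982
  Equil       0.2452      9.151 1.7174e-05
  solve Keq expr → x = -0.04982; check Q = 0.002613
Then add 0.07383 M of E.
Step 2:
                   E          X          G
  Initial     0.3191      9.151 1.7174e-05
  Change  -2.3784e-05 1.1892e-05 1.1892e-05
  Equil       0.3191      9.151 2.9066e-05
  solve Keq expr → x = 1.1892e-05; check Q = 0.002613
Then remove 0.1184 M of E.
Step 3:
                   E          X          G
  Initial     0.2007      9.151 2.9066e-05
  Change  3.5132e-05 -1.7566e-05 -1.7566e-05
  Equil       0.2007      9.151 1.1500e-05
  solve Keq expr → x = -1.7566e-05; check Q = 0.002613

Direction: reverse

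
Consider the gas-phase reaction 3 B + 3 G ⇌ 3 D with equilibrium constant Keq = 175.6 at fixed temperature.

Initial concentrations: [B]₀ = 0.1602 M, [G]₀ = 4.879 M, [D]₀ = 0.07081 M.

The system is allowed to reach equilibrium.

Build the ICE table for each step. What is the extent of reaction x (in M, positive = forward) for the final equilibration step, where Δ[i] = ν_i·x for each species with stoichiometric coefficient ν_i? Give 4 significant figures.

x = 0.0506 M

Q₀ = 7.4354e-04 vs Keq = 175.6 ⇒ Q<K, forward
Step 1:
                   B          G          D
  I           0.1602      4.879    0.07081
  C          -0.1518    -0.1518     0.1518
  E         0.008409      4.727     0.2226
  solve Keq expr → x = 0.0506; check Q = 175.6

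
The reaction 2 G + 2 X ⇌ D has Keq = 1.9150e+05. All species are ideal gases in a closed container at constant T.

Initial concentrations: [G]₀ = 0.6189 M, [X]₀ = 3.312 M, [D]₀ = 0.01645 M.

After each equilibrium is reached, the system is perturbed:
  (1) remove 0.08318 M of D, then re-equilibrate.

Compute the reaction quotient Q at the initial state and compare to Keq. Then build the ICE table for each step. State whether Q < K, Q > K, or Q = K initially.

Q₀ = 0.003915; Q < K (proceeds forward)

Q₀ = 0.003915 vs Keq = 1.9150e+05 ⇒ Q<K, forward
Step 1:
                   G          X          D
  init        0.6189      3.312    0.01645
  Δ          -0.6184    -0.6184     0.3092
  eq      4.8413e-04      2.694     0.3257
  solve Keq expr → x = 0.3092; check Q = 1.9150e+05
Then remove 0.08318 M of D.
Step 2:
                   G          X          D
  init    4.8413e-04      2.694     0.2425
  Δ       -6.6341e-05 -6.6341e-05 3.3170e-05
  eq      4.1779e-04      2.694     0.2425
  solve Keq expr → x = 3.3170e-05; check Q = 1.9150e+05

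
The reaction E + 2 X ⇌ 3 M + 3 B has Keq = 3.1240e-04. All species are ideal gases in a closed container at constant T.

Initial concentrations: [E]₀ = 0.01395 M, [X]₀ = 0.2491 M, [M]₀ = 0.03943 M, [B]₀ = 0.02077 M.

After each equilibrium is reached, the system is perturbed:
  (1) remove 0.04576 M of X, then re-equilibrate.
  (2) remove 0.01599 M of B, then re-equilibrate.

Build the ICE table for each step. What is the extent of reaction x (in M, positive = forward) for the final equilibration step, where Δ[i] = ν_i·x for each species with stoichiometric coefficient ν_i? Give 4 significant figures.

Q₀ = 6.3455e-07 vs Keq = 3.1240e-04 ⇒ Q<K, forward
Step 1:
                   E          X          M          B
  Initial    0.01395     0.2491    0.03943    0.02077
  Change    -0.01066   -0.02131    0.03197    0.03197
  Equil     0.003294     0.2278     0.0714    0.05274
  solve Keq expr → x = 0.01066; check Q = 3.1240e-04
Then remove 0.04576 M of X.
Step 2:
                   E          X          M          B
  Initial   0.003294      0.182     0.0714    0.05274
  Change  7.5016e-04     0.0015   -0.00225   -0.00225
  Equil     0.004044     0.1835    0.06915    0.05049
  solve Keq expr → x = -7.5016e-04; check Q = 3.1240e-04
Then remove 0.01599 M of B.
Step 3:
                   E          X          M          B
  Initial   0.004044     0.1835    0.06915     0.0345
  Change   -0.001615  -0.003229   0.004844   0.004844
  Equil     0.002429     0.1803    0.07399    0.03934
  solve Keq expr → x = 0.001615; check Q = 3.1240e-04

x = 0.001615 M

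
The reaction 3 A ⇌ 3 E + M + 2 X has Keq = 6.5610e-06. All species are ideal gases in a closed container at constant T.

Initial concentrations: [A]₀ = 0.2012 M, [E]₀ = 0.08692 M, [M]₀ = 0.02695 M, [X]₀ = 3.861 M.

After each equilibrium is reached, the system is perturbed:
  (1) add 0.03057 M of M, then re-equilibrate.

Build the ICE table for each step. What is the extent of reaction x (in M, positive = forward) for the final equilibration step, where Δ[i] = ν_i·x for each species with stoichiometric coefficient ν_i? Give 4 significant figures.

x = -0.002615 M

Q₀ = 0.03239 vs Keq = 6.5610e-06 ⇒ Q>K, reverse
Step 1:
                   A          E          M          X
  init        0.2012    0.08692    0.02695      3.861
  Δ          0.07219   -0.07219   -0.02406   -0.04813
  eq          0.2734    0.01473   0.002886      3.813
  solve Keq expr → x = -0.02406; check Q = 6.5610e-06
Then add 0.03057 M of M.
Step 2:
                   A          E          M          X
  init        0.2734    0.01473    0.03346      3.813
  Δ         0.007844  -0.007844  -0.002615  -0.005229
  eq          0.2812   0.006885    0.03084      3.808
  solve Keq expr → x = -0.002615; check Q = 6.5610e-06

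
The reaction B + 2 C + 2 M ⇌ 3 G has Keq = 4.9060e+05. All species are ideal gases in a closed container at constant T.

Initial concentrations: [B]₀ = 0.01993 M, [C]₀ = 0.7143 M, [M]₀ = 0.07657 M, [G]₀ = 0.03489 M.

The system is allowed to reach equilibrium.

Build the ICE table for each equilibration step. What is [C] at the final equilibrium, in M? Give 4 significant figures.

[C]_eq = 0.6744 M

Q₀ = 0.7124 vs Keq = 4.9060e+05 ⇒ Q<K, forward
Step 1:
                  B         C         M         G
  init      0.01993    0.7143   0.07657   0.03489
  Δ        -0.01993  -0.03985  -0.03985   0.05978
  eq      2.8206e-06    0.6744   0.03672   0.09467
  solve Keq expr → x = 0.01993; check Q = 4.9060e+05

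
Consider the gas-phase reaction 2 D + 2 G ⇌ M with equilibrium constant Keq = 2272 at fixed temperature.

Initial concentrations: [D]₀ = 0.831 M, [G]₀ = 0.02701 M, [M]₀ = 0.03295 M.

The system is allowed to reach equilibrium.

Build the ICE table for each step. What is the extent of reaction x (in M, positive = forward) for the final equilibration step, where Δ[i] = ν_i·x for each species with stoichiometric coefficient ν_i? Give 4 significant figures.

Q₀ = 65.4 vs Keq = 2272 ⇒ Q<K, forward
Step 1:
                   D          G          M
  init         0.831    0.02701    0.03295
  Δ         -0.02159   -0.02159    0.01079
  eq          0.8094   0.005421    0.04374
  solve Keq expr → x = 0.01079; check Q = 2272

x = 0.01079 M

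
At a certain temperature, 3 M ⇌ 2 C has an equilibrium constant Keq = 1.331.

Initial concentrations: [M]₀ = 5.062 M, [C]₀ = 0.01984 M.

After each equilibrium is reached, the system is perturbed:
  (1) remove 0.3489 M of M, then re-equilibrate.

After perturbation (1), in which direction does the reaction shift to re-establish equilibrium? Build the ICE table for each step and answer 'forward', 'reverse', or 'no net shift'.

Direction: reverse

Q₀ = 3.0347e-06 vs Keq = 1.331 ⇒ Q<K, forward
Step 1:
                    M           C
  I             5.062     0.01984
  C            -3.464        2.31
  E             1.598       2.329
  solve Keq expr → x = 1.155; check Q = 1.331
Then remove 0.3489 M of M.
Step 2:
                    M           C
  I             1.249       2.329
  C            0.2666     -0.1777
  E             1.515       2.152
  solve Keq expr → x = -0.08886; check Q = 1.331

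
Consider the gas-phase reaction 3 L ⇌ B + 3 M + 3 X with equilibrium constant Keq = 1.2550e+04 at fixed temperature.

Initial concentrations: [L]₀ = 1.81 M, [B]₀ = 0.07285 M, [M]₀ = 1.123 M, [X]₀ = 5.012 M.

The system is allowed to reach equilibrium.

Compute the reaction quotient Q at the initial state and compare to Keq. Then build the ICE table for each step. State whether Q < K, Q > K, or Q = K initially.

Q₀ = 2.191 vs Keq = 1.2550e+04 ⇒ Q<K, forward
Step 1:
                    L           B           M           X
  Initial        1.81     0.07285       1.123       5.012
  Change        -1.29      0.4299        1.29        1.29
  Equil        0.5203      0.5028       2.413       6.302
  solve Keq expr → x = 0.4299; check Q = 1.2550e+04

Q₀ = 2.191; Q < K (proceeds forward)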